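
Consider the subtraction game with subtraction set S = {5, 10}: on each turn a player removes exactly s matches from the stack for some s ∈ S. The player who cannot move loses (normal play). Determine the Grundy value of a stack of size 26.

n :  0  1  2  3  4  5  6  7  8  9 10 11 12 13 14 15 16 17 18 19 20 21 22 23 24 25 26
G :  0  0  0  0  0  1  1  1  1  1  2  2  2  2  2  0  0  0  0  0  1  1  1  1  1  2  2

2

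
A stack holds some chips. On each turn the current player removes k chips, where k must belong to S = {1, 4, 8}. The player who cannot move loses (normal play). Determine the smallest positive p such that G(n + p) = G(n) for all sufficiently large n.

n :  0  1  2  3  4  5  6  7  8  9 10 11 12 13 14 15 16 17 18 19 20 21 22 23 24 25
G :  0  1  0  1  2  0  1  0  1  2  3  2  0  1  0  1  2  0  1  0  1  2  3  2  0  1
G(n+12) = G(n) holds for n = 0,…,7 (a full window of length max(S) = 8), so the sequence is purely periodic with period 12.

12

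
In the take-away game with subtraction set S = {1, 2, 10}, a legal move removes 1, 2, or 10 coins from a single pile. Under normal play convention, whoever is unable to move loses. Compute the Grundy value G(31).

G(0) = 0
G(1) = mex{0} = 1
G(2) = mex{1,0} = 2
G(3) = mex{2,1} = 0
G(4) = mex{0,2} = 1
G(5) = mex{1,0} = 2
G(6) = mex{2,1} = 0
G(7) = mex{0,2} = 1
G(8) = mex{1,0} = 2
G(9) = mex{2,1} = 0
G(10) = mex{0,2,0} = 1
G(11) = mex{1,0,1} = 2
G(12) = mex{2,1,2} = 0
G(13) = mex{0,2,0} = 1
G(14) = mex{1,0,1} = 2
G(15) = mex{2,1,2} = 0
G(16) = mex{0,2,0} = 1
G(17) = mex{1,0,1} = 2
G(18) = mex{2,1,2} = 0
G(19) = mex{0,2,0} = 1
G(20) = mex{1,0,1} = 2
G(21) = mex{2,1,2} = 0
G(22) = mex{0,2,0} = 1
G(23) = mex{1,0,1} = 2
G(24) = mex{2,1,2} = 0
G(25) = mex{0,2,0} = 1
G(26) = mex{1,0,1} = 2
G(27) = mex{2,1,2} = 0
G(28) = mex{0,2,0} = 1
G(29) = mex{1,0,1} = 2
G(30) = mex{2,1,2} = 0
G(31) = mex{0,2,0} = 1

1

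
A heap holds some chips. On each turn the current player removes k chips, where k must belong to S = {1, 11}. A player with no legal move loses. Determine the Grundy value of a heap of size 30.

0

n :  0  1  2  3  4  5  6  7  8  9 10 11 12 13 14 15 16 17 18 19 20 21 22 23 24 25 26 27 28 29 30
G :  0  1  0  1  0  1  0  1  0  1  0  1  0  1  0  1  0  1  0  1  0  1  0  1  0  1  0  1  0  1  0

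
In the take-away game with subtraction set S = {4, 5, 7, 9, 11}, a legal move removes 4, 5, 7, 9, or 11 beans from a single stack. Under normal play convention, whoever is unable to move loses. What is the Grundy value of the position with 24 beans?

2

n :  0  1  2  3  4  5  6  7  8  9 10 11 12 13 14 15 16 17 18 19 20 21 22 23 24
G :  0  0  0  0  1  1  1  1  2  2  2  2  3  3  3  0  0  0  0  1  1  1  1  2  2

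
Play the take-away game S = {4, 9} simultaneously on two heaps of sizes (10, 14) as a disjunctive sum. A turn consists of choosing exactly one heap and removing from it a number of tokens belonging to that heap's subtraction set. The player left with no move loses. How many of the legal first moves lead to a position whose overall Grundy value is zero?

All heaps use S = {4, 9}:
n :  0  1  2  3  4  5  6  7  8  9 10 11 12 13 14
G :  0  0  0  0  1  1  1  1  0  2  2  2  1  0  0
Heap A: G(10) = 2.
Heap B: G(14) = 0.
Combined Grundy value = 2 ⊕ 0 = 2.
A winning move leaves total XOR = 0, i.e. changes one component's Grundy value g to g ⊕ X where X is the current total.
Heap A: need g' = 2⊕2 = 0. Options: 10−4→G=1, 10−9→G=0. Hits: 1.
Heap B: need g' = 0⊕2 = 2. Options: 14−4→G=2, 14−9→G=1. Hits: 1.

2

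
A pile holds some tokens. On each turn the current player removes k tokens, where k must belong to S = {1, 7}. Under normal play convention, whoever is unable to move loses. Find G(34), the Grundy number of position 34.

0

n :  0  1  2  3  4  5  6  7  8  9 10 11 12 13 14 15 16 17 18 19 20 21 22 23 24 25 26 27 28 29 30 31 32 33 34
G :  0  1  0  1  0  1  0  1  0  1  0  1  0  1  0  1  0  1  0  1  0  1  0  1  0  1  0  1  0  1  0  1  0  1  0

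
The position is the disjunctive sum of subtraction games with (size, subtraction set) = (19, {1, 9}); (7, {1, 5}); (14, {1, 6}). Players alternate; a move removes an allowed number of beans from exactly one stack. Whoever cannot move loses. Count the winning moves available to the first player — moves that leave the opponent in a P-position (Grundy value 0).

Stack A, S = {1, 9}:
G(0) = 0
G(1) = mex{0} = 1
G(2) = mex{1} = 0
G(3) = mex{0} = 1
G(4) = mex{1} = 0
G(5) = mex{0} = 1
G(6) = mex{1} = 0
G(7) = mex{0} = 1
G(8) = mex{1} = 0
G(9) = mex{0,0} = 1
G(10) = mex{1,1} = 0
G(11) = mex{0,0} = 1
G(12) = mex{1,1} = 0
G(13) = mex{0,0} = 1
G(14) = mex{1,1} = 0
G(15) = mex{0,0} = 1
G(16) = mex{1,1} = 0
G(17) = mex{0,0} = 1
G(18) = mex{1,1} = 0
G(19) = mex{0,0} = 1
G_A(19) = 1.
Stack B, S = {1, 5}:
n : 0 1 2 3 4 5 6 7
G : 0 1 0 1 0 1 0 1
G_B(7) = 1.
Stack C, S = {1, 6}:
G(0) = 0
G(1) = mex{0} = 1
G(2) = mex{1} = 0
G(3) = mex{0} = 1
G(4) = mex{1} = 0
G(5) = mex{0} = 1
G(6) = mex{1,0} = 2
G(7) = mex{2,1} = 0
G(8) = mex{0,0} = 1
G(9) = mex{1,1} = 0
G(10) = mex{0,0} = 1
G(11) = mex{1,1} = 0
G(12) = mex{0,2} = 1
G(13) = mex{1,0} = 2
G(14) = mex{2,1} = 0
G_C(14) = 0.
Combined Grundy value = 1 ⊕ 1 ⊕ 0 = 0.
A winning move leaves total XOR = 0, i.e. changes one component's Grundy value g to g ⊕ X where X is the current total.
Stack A: target g' = 1⊕0 = 1, but every legal move changes the Grundy value (mex property), so 0 moves.
Stack B: target g' = 1⊕0 = 1, but every legal move changes the Grundy value (mex property), so 0 moves.
Stack C: target g' = 0⊕0 = 0, but every legal move changes the Grundy value (mex property), so 0 moves.

0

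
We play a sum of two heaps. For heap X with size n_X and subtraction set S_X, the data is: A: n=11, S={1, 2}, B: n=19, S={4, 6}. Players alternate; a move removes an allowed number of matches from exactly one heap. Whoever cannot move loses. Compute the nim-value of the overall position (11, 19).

0

Heap A, S = {1, 2}:
G(0) = 0
G(1) = mex{0} = 1
G(2) = mex{1,0} = 2
G(3) = mex{2,1} = 0
G(4) = mex{0,2} = 1
G(5) = mex{1,0} = 2
G(6) = mex{2,1} = 0
G(7) = mex{0,2} = 1
G(8) = mex{1,0} = 2
G(9) = mex{2,1} = 0
G(10) = mex{0,2} = 1
G(11) = mex{1,0} = 2
G_A(11) = 2.
Heap B, S = {4, 6}:
G(0) = 0
G(1) = mex{} = 0
G(2) = mex{} = 0
G(3) = mex{} = 0
G(4) = mex{0} = 1
G(5) = mex{0} = 1
G(6) = mex{0,0} = 1
G(7) = mex{0,0} = 1
G(8) = mex{1,0} = 2
G(9) = mex{1,0} = 2
G(10) = mex{1,1} = 0
G(11) = mex{1,1} = 0
G(12) = mex{2,1} = 0
G(13) = mex{2,1} = 0
G(14) = mex{0,2} = 1
G(15) = mex{0,2} = 1
G(16) = mex{0,0} = 1
G(17) = mex{0,0} = 1
G(18) = mex{1,0} = 2
G(19) = mex{1,0} = 2
G_B(19) = 2.
Combined Grundy value = 2 ⊕ 2 = 0.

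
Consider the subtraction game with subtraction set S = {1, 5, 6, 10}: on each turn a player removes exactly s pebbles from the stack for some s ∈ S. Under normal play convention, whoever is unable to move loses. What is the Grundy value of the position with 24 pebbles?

G(0) = 0
G(1) = mex{0} = 1
G(2) = mex{1} = 0
G(3) = mex{0} = 1
G(4) = mex{1} = 0
G(5) = mex{0,0} = 1
G(6) = mex{1,1,0} = 2
G(7) = mex{2,0,1} = 3
G(8) = mex{3,1,0} = 2
G(9) = mex{2,0,1} = 3
G(10) = mex{3,1,0,0} = 2
G(11) = mex{2,2,1,1} = 0
G(12) = mex{0,3,2,0} = 1
G(13) = mex{1,2,3,1} = 0
G(14) = mex{0,3,2,0} = 1
G(15) = mex{1,2,3,1} = 0
G(16) = mex{0,0,2,2} = 1
G(17) = mex{1,1,0,3} = 2
G(18) = mex{2,0,1,2} = 3
G(19) = mex{3,1,0,3} = 2
G(20) = mex{2,0,1,2} = 3
G(21) = mex{3,1,0,0} = 2
G(22) = mex{2,2,1,1} = 0
G(23) = mex{0,3,2,0} = 1
G(24) = mex{1,2,3,1} = 0

0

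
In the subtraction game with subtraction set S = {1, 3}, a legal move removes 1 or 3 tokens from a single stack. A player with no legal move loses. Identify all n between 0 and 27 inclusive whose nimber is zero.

n :  0  1  2  3  4  5  6  7  8  9 10 11 12 13 14 15 16 17 18 19 20 21 22 23 24 25 26 27
G :  0  1  0  1  0  1  0  1  0  1  0  1  0  1  0  1  0  1  0  1  0  1  0  1  0  1  0  1
P-positions are exactly the n with G(n) = 0.

0, 2, 4, 6, 8, 10, 12, 14, 16, 18, 20, 22, 24, 26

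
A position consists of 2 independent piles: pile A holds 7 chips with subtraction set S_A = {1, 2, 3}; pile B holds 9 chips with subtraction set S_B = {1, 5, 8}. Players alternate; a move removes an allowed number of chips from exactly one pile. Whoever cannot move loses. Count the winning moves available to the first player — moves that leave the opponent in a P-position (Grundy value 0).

Pile A, S = {1, 2, 3}:
G(0) = 0
G(1) = mex{0} = 1
G(2) = mex{1,0} = 2
G(3) = mex{2,1,0} = 3
G(4) = mex{3,2,1} = 0
G(5) = mex{0,3,2} = 1
G(6) = mex{1,0,3} = 2
G(7) = mex{2,1,0} = 3
G_A(7) = 3.
Pile B, S = {1, 5, 8}:
n : 0 1 2 3 4 5 6 7 8 9
G : 0 1 0 1 0 1 0 1 2 3
G_B(9) = 3.
Combined Grundy value = 3 ⊕ 3 = 0.
A winning move leaves total XOR = 0, i.e. changes one component's Grundy value g to g ⊕ X where X is the current total.
Pile A: target g' = 3⊕0 = 3, but every legal move changes the Grundy value (mex property), so 0 moves.
Pile B: target g' = 3⊕0 = 3, but every legal move changes the Grundy value (mex property), so 0 moves.

0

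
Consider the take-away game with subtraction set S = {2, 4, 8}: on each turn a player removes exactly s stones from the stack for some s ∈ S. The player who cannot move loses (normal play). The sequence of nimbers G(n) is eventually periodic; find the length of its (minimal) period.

6

G(0) = 0
G(1) = mex{} = 0
G(2) = mex{0} = 1
G(3) = mex{0} = 1
G(4) = mex{1,0} = 2
G(5) = mex{1,0} = 2
G(6) = mex{2,1} = 0
G(7) = mex{2,1} = 0
G(8) = mex{0,2,0} = 1
G(9) = mex{0,2,0} = 1
G(10) = mex{1,0,1} = 2
G(11) = mex{1,0,1} = 2
G(12) = mex{2,1,2} = 0
G(13) = mex{2,1,2} = 0
G(14) = mex{0,2,0} = 1
G(15) = mex{0,2,0} = 1
G(n+6) = G(n) holds for n = 0,…,7 (a full window of length max(S) = 8), so the sequence is purely periodic with period 6.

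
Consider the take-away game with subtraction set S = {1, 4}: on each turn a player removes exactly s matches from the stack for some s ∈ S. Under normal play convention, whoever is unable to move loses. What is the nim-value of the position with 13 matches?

n :  0  1  2  3  4  5  6  7  8  9 10 11 12 13
G :  0  1  0  1  2  0  1  0  1  2  0  1  0  1

1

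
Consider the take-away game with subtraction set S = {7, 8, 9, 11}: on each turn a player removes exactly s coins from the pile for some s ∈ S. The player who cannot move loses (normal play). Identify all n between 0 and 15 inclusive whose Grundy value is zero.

0, 1, 2, 3, 4, 5, 6

G(0) = 0
G(1) = mex{} = 0
G(2) = mex{} = 0
G(3) = mex{} = 0
G(4) = mex{} = 0
G(5) = mex{} = 0
G(6) = mex{} = 0
G(7) = mex{0} = 1
G(8) = mex{0,0} = 1
G(9) = mex{0,0,0} = 1
G(10) = mex{0,0,0} = 1
G(11) = mex{0,0,0,0} = 1
G(12) = mex{0,0,0,0} = 1
G(13) = mex{0,0,0,0} = 1
G(14) = mex{1,0,0,0} = 2
G(15) = mex{1,1,0,0} = 2
P-positions are exactly the n with G(n) = 0.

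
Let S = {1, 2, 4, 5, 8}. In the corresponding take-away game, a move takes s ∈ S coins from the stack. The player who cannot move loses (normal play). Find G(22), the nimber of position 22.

n :  0  1  2  3  4  5  6  7  8  9 10 11 12 13 14 15 16 17 18 19 20 21 22
G :  0  1  2  0  1  2  0  1  2  0  1  2  0  1  2  0  1  2  0  1  2  0  1

1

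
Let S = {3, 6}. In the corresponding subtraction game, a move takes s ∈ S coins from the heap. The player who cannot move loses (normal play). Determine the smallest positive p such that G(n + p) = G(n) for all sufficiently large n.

n :  0  1  2  3  4  5  6  7  8  9 10 11 12 13 14 15 16 17 18 19
G :  0  0  0  1  1  1  2  2  2  0  0  0  1  1  1  2  2  2  0  0
G(n+9) = G(n) holds for n = 0,…,5 (a full window of length max(S) = 6), so the sequence is purely periodic with period 9.

9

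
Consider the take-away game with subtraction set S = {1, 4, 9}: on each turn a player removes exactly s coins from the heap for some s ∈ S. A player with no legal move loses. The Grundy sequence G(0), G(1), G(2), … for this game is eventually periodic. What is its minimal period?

5

n :  0  1  2  3  4  5  6  7  8  9 10 11 12 13 14 15
G :  0  1  0  1  2  0  1  0  1  2  0  1  0  1  2  0
G(n+5) = G(n) holds for n = 0,…,8 (a full window of length max(S) = 9), so the sequence is purely periodic with period 5.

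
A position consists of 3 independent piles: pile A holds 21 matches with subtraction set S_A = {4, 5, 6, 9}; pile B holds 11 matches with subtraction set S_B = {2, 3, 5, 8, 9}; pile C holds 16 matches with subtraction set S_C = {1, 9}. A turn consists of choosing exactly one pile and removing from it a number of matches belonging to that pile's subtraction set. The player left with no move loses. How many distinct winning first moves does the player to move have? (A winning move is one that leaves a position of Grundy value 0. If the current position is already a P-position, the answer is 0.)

Pile A, S = {4, 5, 6, 9}:
n :  0  1  2  3  4  5  6  7  8  9 10 11 12 13 14 15 16 17 18 19 20 21
G :  0  0  0  0  1  1  1  1  2  2  2  2  3  0  0  0  0  1  1  1  1  2
G_A(21) = 2.
Pile B, S = {2, 3, 5, 8, 9}:
n :  0  1  2  3  4  5  6  7  8  9 10 11
G :  0  0  1  1  2  2  3  0  4  1  3  0
G_B(11) = 0.
Pile C, S = {1, 9}:
n :  0  1  2  3  4  5  6  7  8  9 10 11 12 13 14 15 16
G :  0  1  0  1  0  1  0  1  0  1  0  1  0  1  0  1  0
G_C(16) = 0.
Combined Grundy value = 2 ⊕ 0 ⊕ 0 = 2.
A winning move leaves total XOR = 0, i.e. changes one component's Grundy value g to g ⊕ X where X is the current total.
Pile A: need g' = 2⊕2 = 0. Options: 21−4→G=1, 21−5→G=0, 21−6→G=0, 21−9→G=3. Hits: 2.
Pile B: need g' = 0⊕2 = 2. Options: 11−2→G=1, 11−3→G=4, 11−5→G=3, 11−8→G=1, 11−9→G=1. Hits: 0.
Pile C: need g' = 0⊕2 = 2. Options: 16−1→G=1, 16−9→G=1. Hits: 0.

2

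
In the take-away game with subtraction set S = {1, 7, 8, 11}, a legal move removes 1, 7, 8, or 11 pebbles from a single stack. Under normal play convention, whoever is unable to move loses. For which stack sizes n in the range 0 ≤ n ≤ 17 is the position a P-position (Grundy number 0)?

0, 2, 4, 6, 16

n :  0  1  2  3  4  5  6  7  8  9 10 11 12 13 14 15 16 17
G :  0  1  0  1  0  1  0  1  2  3  2  3  2  3  2  3  0  1
P-positions are exactly the n with G(n) = 0.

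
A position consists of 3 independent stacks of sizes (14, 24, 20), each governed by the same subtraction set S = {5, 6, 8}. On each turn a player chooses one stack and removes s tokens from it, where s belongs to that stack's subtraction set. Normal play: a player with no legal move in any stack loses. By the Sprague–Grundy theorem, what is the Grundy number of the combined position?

3

All stacks use S = {5, 6, 8}:
n :  0  1  2  3  4  5  6  7  8  9 10 11 12 13 14 15 16 17 18 19 20 21 22 23 24
G :  0  0  0  0  0  1  1  1  1  1  2  2  2  0  0  0  0  0  1  1  1  1  1  2  2
Stack A: G(14) = 0.
Stack B: G(24) = 2.
Stack C: G(20) = 1.
Combined Grundy value = 0 ⊕ 2 ⊕ 1 = 3.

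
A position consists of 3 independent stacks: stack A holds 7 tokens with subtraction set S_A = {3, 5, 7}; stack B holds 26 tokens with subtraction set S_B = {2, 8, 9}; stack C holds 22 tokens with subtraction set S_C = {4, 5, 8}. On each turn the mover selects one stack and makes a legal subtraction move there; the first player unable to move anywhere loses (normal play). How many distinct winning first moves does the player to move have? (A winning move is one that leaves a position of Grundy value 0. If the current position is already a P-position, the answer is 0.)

Stack A, S = {3, 5, 7}:
n : 0 1 2 3 4 5 6 7
G : 0 0 0 1 1 1 2 2
G_A(7) = 2.
Stack B, S = {2, 8, 9}:
n :  0  1  2  3  4  5  6  7  8  9 10 11 12 13 14 15 16 17 18 19 20 21 22 23 24 25 26
G :  0  0  1  1  0  0  1  1  2  2  3  0  2  1  3  0  0  1  1  2  3  0  0  1  1  2  0
G_B(26) = 0.
Stack C, S = {4, 5, 8}:
G(0) = 0
G(1) = mex{} = 0
G(2) = mex{} = 0
G(3) = mex{} = 0
G(4) = mex{0} = 1
G(5) = mex{0,0} = 1
G(6) = mex{0,0} = 1
G(7) = mex{0,0} = 1
G(8) = mex{1,0,0} = 2
G(9) = mex{1,1,0} = 2
G(10) = mex{1,1,0} = 2
G(11) = mex{1,1,0} = 2
G(12) = mex{2,1,1} = 0
G(13) = mex{2,2,1} = 0
G(14) = mex{2,2,1} = 0
G(15) = mex{2,2,1} = 0
G(16) = mex{0,2,2} = 1
G(17) = mex{0,0,2} = 1
G(18) = mex{0,0,2} = 1
G(19) = mex{0,0,2} = 1
G(20) = mex{1,0,0} = 2
G(21) = mex{1,1,0} = 2
G(22) = mex{1,1,0} = 2
G_C(22) = 2.
Combined Grundy value = 2 ⊕ 0 ⊕ 2 = 0.
A winning move leaves total XOR = 0, i.e. changes one component's Grundy value g to g ⊕ X where X is the current total.
Stack A: target g' = 2⊕0 = 2, but every legal move changes the Grundy value (mex property), so 0 moves.
Stack B: target g' = 0⊕0 = 0, but every legal move changes the Grundy value (mex property), so 0 moves.
Stack C: target g' = 2⊕0 = 2, but every legal move changes the Grundy value (mex property), so 0 moves.

0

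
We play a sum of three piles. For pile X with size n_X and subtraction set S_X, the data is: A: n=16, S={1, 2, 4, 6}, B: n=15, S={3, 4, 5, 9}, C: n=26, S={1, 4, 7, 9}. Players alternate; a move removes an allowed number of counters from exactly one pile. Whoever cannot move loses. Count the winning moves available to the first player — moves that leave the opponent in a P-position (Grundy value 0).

Pile A, S = {1, 2, 4, 6}:
G(0) = 0
G(1) = mex{0} = 1
G(2) = mex{1,0} = 2
G(3) = mex{2,1} = 0
G(4) = mex{0,2,0} = 1
G(5) = mex{1,0,1} = 2
G(6) = mex{2,1,2,0} = 3
G(7) = mex{3,2,0,1} = 4
G(8) = mex{4,3,1,2} = 0
G(9) = mex{0,4,2,0} = 1
G(10) = mex{1,0,3,1} = 2
G(11) = mex{2,1,4,2} = 0
G(12) = mex{0,2,0,3} = 1
G(13) = mex{1,0,1,4} = 2
G(14) = mex{2,1,2,0} = 3
G(15) = mex{3,2,0,1} = 4
G(16) = mex{4,3,1,2} = 0
G_A(16) = 0.
Pile B, S = {3, 4, 5, 9}:
n :  0  1  2  3  4  5  6  7  8  9 10 11 12 13 14 15
G :  0  0  0  1  1  1  2  2  0  3  3  1  4  2  0  0
G_B(15) = 0.
Pile C, S = {1, 4, 7, 9}:
G(0) = 0
G(1) = mex{0} = 1
G(2) = mex{1} = 0
G(3) = mex{0} = 1
G(4) = mex{1,0} = 2
G(5) = mex{2,1} = 0
G(6) = mex{0,0} = 1
G(7) = mex{1,1,0} = 2
G(8) = mex{2,2,1} = 0
G(9) = mex{0,0,0,0} = 1
G(10) = mex{1,1,1,1} = 0
G(11) = mex{0,2,2,0} = 1
G(12) = mex{1,0,0,1} = 2
G(13) = mex{2,1,1,2} = 0
G(14) = mex{0,0,2,0} = 1
G(15) = mex{1,1,0,1} = 2
G(16) = mex{2,2,1,2} = 0
G(17) = mex{0,0,0,0} = 1
G(18) = mex{1,1,1,1} = 0
G(19) = mex{0,2,2,0} = 1
G(20) = mex{1,0,0,1} = 2
G(21) = mex{2,1,1,2} = 0
G(22) = mex{0,0,2,0} = 1
G(23) = mex{1,1,0,1} = 2
G(24) = mex{2,2,1,2} = 0
G(25) = mex{0,0,0,0} = 1
G(26) = mex{1,1,1,1} = 0
G_C(26) = 0.
Combined Grundy value = 0 ⊕ 0 ⊕ 0 = 0.
A winning move leaves total XOR = 0, i.e. changes one component's Grundy value g to g ⊕ X where X is the current total.
Pile A: target g' = 0⊕0 = 0, but every legal move changes the Grundy value (mex property), so 0 moves.
Pile B: target g' = 0⊕0 = 0, but every legal move changes the Grundy value (mex property), so 0 moves.
Pile C: target g' = 0⊕0 = 0, but every legal move changes the Grundy value (mex property), so 0 moves.

0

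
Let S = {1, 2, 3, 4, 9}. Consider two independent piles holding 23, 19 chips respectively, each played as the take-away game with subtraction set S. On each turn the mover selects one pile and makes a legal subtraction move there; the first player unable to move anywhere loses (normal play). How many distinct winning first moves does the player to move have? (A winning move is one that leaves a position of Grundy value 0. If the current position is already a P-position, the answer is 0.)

All piles use S = {1, 2, 3, 4, 9}:
G(0) = 0
G(1) = mex{0} = 1
G(2) = mex{1,0} = 2
G(3) = mex{2,1,0} = 3
G(4) = mex{3,2,1,0} = 4
G(5) = mex{4,3,2,1} = 0
G(6) = mex{0,4,3,2} = 1
G(7) = mex{1,0,4,3} = 2
G(8) = mex{2,1,0,4} = 3
G(9) = mex{3,2,1,0,0} = 4
G(10) = mex{4,3,2,1,1} = 0
G(11) = mex{0,4,3,2,2} = 1
G(12) = mex{1,0,4,3,3} = 2
G(13) = mex{2,1,0,4,4} = 3
G(14) = mex{3,2,1,0,0} = 4
G(15) = mex{4,3,2,1,1} = 0
G(16) = mex{0,4,3,2,2} = 1
G(17) = mex{1,0,4,3,3} = 2
G(18) = mex{2,1,0,4,4} = 3
G(19) = mex{3,2,1,0,0} = 4
G(20) = mex{4,3,2,1,1} = 0
G(21) = mex{0,4,3,2,2} = 1
G(22) = mex{1,0,4,3,3} = 2
G(23) = mex{2,1,0,4,4} = 3
Pile A: G(23) = 3.
Pile B: G(19) = 4.
Combined Grundy value = 3 ⊕ 4 = 7.
A winning move leaves total XOR = 0, i.e. changes one component's Grundy value g to g ⊕ X where X is the current total.
Pile A: need g' = 3⊕7 = 4. Options: 23−1→G=2, 23−2→G=1, 23−3→G=0, 23−4→G=4, 23−9→G=4. Hits: 2.
Pile B: need g' = 4⊕7 = 3. Options: 19−1→G=3, 19−2→G=2, 19−3→G=1, 19−4→G=0, 19−9→G=0. Hits: 1.

3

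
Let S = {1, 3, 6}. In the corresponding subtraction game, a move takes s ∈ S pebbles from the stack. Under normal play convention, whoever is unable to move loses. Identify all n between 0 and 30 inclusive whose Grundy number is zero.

G(0) = 0
G(1) = mex{0} = 1
G(2) = mex{1} = 0
G(3) = mex{0,0} = 1
G(4) = mex{1,1} = 0
G(5) = mex{0,0} = 1
G(6) = mex{1,1,0} = 2
G(7) = mex{2,0,1} = 3
G(8) = mex{3,1,0} = 2
G(9) = mex{2,2,1} = 0
G(10) = mex{0,3,0} = 1
G(11) = mex{1,2,1} = 0
G(12) = mex{0,0,2} = 1
G(13) = mex{1,1,3} = 0
G(14) = mex{0,0,2} = 1
G(15) = mex{1,1,0} = 2
G(16) = mex{2,0,1} = 3
G(17) = mex{3,1,0} = 2
G(18) = mex{2,2,1} = 0
G(19) = mex{0,3,0} = 1
G(20) = mex{1,2,1} = 0
G(21) = mex{0,0,2} = 1
G(22) = mex{1,1,3} = 0
G(23) = mex{0,0,2} = 1
G(24) = mex{1,1,0} = 2
G(25) = mex{2,0,1} = 3
G(26) = mex{3,1,0} = 2
G(27) = mex{2,2,1} = 0
G(28) = mex{0,3,0} = 1
G(29) = mex{1,2,1} = 0
G(30) = mex{0,0,2} = 1
P-positions are exactly the n with G(n) = 0.

0, 2, 4, 9, 11, 13, 18, 20, 22, 27, 29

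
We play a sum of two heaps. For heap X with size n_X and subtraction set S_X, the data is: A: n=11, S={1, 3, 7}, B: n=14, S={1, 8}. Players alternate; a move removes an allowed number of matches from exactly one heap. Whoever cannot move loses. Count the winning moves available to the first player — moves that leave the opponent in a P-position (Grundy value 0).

0

Heap A, S = {1, 3, 7}:
n :  0  1  2  3  4  5  6  7  8  9 10 11
G :  0  1  0  1  0  1  0  1  0  1  0  1
G_A(11) = 1.
Heap B, S = {1, 8}:
n :  0  1  2  3  4  5  6  7  8  9 10 11 12 13 14
G :  0  1  0  1  0  1  0  1  2  0  1  0  1  0  1
G_B(14) = 1.
Combined Grundy value = 1 ⊕ 1 = 0.
A winning move leaves total XOR = 0, i.e. changes one component's Grundy value g to g ⊕ X where X is the current total.
Heap A: target g' = 1⊕0 = 1, but every legal move changes the Grundy value (mex property), so 0 moves.
Heap B: target g' = 1⊕0 = 1, but every legal move changes the Grundy value (mex property), so 0 moves.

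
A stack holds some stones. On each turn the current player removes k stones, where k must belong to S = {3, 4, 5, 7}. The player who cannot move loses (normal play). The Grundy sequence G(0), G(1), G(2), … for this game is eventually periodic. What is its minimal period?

10

n :  0  1  2  3  4  5  6  7  8  9 10 11 12 13 14 15 16 17 18 19 20 21
G :  0  0  0  1  1  1  2  2  2  3  0  0  0  1  1  1  2  2  2  3  0  0
G(n+10) = G(n) holds for n = 0,…,6 (a full window of length max(S) = 7), so the sequence is purely periodic with period 10.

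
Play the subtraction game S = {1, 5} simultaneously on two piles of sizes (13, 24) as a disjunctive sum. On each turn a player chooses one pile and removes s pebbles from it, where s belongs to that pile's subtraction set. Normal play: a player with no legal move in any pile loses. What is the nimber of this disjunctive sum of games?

1

All piles use S = {1, 5}:
n :  0  1  2  3  4  5  6  7  8  9 10 11 12 13 14 15 16 17 18 19 20 21 22 23 24
G :  0  1  0  1  0  1  0  1  0  1  0  1  0  1  0  1  0  1  0  1  0  1  0  1  0
Pile A: G(13) = 1.
Pile B: G(24) = 0.
Combined Grundy value = 1 ⊕ 0 = 1.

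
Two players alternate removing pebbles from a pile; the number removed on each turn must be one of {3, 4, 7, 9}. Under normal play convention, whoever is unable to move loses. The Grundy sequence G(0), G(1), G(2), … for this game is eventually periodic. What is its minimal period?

n :  0  1  2  3  4  5  6  7  8  9 10 11 12 13 14 15 16 17 18 19 20 21 22 23 24 25
G :  0  0  0  1  1  1  2  2  2  3  3  3  0  0  0  1  1  1  2  2  2  3  3  3  0  0
G(n+12) = G(n) holds for n = 0,…,8 (a full window of length max(S) = 9), so the sequence is purely periodic with period 12.

12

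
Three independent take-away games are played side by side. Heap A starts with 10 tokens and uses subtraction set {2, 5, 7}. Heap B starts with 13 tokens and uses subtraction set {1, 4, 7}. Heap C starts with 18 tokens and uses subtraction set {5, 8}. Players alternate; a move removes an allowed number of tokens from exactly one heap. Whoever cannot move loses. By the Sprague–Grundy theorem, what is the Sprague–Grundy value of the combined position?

Heap A, S = {2, 5, 7}:
n :  0  1  2  3  4  5  6  7  8  9 10
G :  0  0  1  1  0  2  1  3  2  2  0
G_A(10) = 0.
Heap B, S = {1, 4, 7}:
n :  0  1  2  3  4  5  6  7  8  9 10 11 12 13
G :  0  1  0  1  2  0  1  2  0  1  0  1  2  0
G_B(13) = 0.
Heap C, S = {5, 8}:
n :  0  1  2  3  4  5  6  7  8  9 10 11 12 13 14 15 16 17 18
G :  0  0  0  0  0  1  1  1  1  1  2  2  2  0  0  0  0  0  1
G_C(18) = 1.
Combined Grundy value = 0 ⊕ 0 ⊕ 1 = 1.

1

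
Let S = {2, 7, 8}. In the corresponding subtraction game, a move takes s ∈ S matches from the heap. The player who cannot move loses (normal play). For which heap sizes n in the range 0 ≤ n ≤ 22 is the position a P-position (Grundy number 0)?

0, 1, 4, 5, 10, 14, 15, 19, 20

G(0) = 0
G(1) = mex{} = 0
G(2) = mex{0} = 1
G(3) = mex{0} = 1
G(4) = mex{1} = 0
G(5) = mex{1} = 0
G(6) = mex{0} = 1
G(7) = mex{0,0} = 1
G(8) = mex{1,0,0} = 2
G(9) = mex{1,1,0} = 2
G(10) = mex{2,1,1} = 0
G(11) = mex{2,0,1} = 3
G(12) = mex{0,0,0} = 1
G(13) = mex{3,1,0} = 2
G(14) = mex{1,1,1} = 0
G(15) = mex{2,2,1} = 0
G(16) = mex{0,2,2} = 1
G(17) = mex{0,0,2} = 1
G(18) = mex{1,3,0} = 2
G(19) = mex{1,1,3} = 0
G(20) = mex{2,2,1} = 0
G(21) = mex{0,0,2} = 1
G(22) = mex{0,0,0} = 1
P-positions are exactly the n with G(n) = 0.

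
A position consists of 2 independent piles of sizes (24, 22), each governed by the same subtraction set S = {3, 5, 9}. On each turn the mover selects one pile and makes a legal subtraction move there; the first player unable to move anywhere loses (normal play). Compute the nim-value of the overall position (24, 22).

All piles use S = {3, 5, 9}:
G(0) = 0
G(1) = mex{} = 0
G(2) = mex{} = 0
G(3) = mex{0} = 1
G(4) = mex{0} = 1
G(5) = mex{0,0} = 1
G(6) = mex{1,0} = 2
G(7) = mex{1,0} = 2
G(8) = mex{1,1} = 0
G(9) = mex{2,1,0} = 3
G(10) = mex{2,1,0} = 3
G(11) = mex{0,2,0} = 1
G(12) = mex{3,2,1} = 0
G(13) = mex{3,0,1} = 2
G(14) = mex{1,3,1} = 0
G(15) = mex{0,3,2} = 1
G(16) = mex{2,1,2} = 0
G(17) = mex{0,0,0} = 1
G(18) = mex{1,2,3} = 0
G(19) = mex{0,0,3} = 1
G(20) = mex{1,1,1} = 0
G(21) = mex{0,0,0} = 1
G(22) = mex{1,1,2} = 0
G(23) = mex{0,0,0} = 1
G(24) = mex{1,1,1} = 0
Pile A: G(24) = 0.
Pile B: G(22) = 0.
Combined Grundy value = 0 ⊕ 0 = 0.

0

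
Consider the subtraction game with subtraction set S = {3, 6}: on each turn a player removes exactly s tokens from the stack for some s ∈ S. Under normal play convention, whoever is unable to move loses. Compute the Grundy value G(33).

2

G(0) = 0
G(1) = mex{} = 0
G(2) = mex{} = 0
G(3) = mex{0} = 1
G(4) = mex{0} = 1
G(5) = mex{0} = 1
G(6) = mex{1,0} = 2
G(7) = mex{1,0} = 2
G(8) = mex{1,0} = 2
G(9) = mex{2,1} = 0
G(10) = mex{2,1} = 0
G(11) = mex{2,1} = 0
G(12) = mex{0,2} = 1
G(13) = mex{0,2} = 1
G(14) = mex{0,2} = 1
G(15) = mex{1,0} = 2
G(16) = mex{1,0} = 2
G(17) = mex{1,0} = 2
G(18) = mex{2,1} = 0
G(19) = mex{2,1} = 0
G(20) = mex{2,1} = 0
G(21) = mex{0,2} = 1
G(22) = mex{0,2} = 1
G(23) = mex{0,2} = 1
G(24) = mex{1,0} = 2
G(25) = mex{1,0} = 2
G(26) = mex{1,0} = 2
G(27) = mex{2,1} = 0
G(28) = mex{2,1} = 0
G(29) = mex{2,1} = 0
G(30) = mex{0,2} = 1
G(31) = mex{0,2} = 1
G(32) = mex{0,2} = 1
G(33) = mex{1,0} = 2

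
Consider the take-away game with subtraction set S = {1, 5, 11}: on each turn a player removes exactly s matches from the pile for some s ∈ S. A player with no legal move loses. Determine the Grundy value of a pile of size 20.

0

n :  0  1  2  3  4  5  6  7  8  9 10 11 12 13 14 15 16 17 18 19 20
G :  0  1  0  1  0  1  0  1  0  1  0  1  0  1  0  1  0  1  0  1  0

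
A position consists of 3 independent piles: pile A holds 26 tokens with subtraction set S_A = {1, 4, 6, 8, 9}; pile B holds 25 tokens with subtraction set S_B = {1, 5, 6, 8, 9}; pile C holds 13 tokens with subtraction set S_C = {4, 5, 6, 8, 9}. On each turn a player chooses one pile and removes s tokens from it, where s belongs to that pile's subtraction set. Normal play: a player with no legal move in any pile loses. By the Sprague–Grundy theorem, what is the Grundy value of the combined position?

Pile A, S = {1, 4, 6, 8, 9}:
n :  0  1  2  3  4  5  6  7  8  9 10 11 12 13 14 15 16 17 18 19 20 21 22 23 24 25 26
G :  0  1  0  1  2  0  1  0  1  2  3  2  0  1  2  3  2  0  1  0  1  2  0  1  0  1  2
G_A(26) = 2.
Pile B, S = {1, 5, 6, 8, 9}:
n :  0  1  2  3  4  5  6  7  8  9 10 11 12 13 14 15 16 17 18 19 20 21 22 23 24 25
G :  0  1  0  1  0  1  2  3  2  3  2  3  4  5  0  1  0  1  0  1  2  3  2  3  2  3
G_B(25) = 3.
Pile C, S = {4, 5, 6, 8, 9}:
n :  0  1  2  3  4  5  6  7  8  9 10 11 12 13
G :  0  0  0  0  1  1  1  1  2  2  2  2  3  0
G_C(13) = 0.
Combined Grundy value = 2 ⊕ 3 ⊕ 0 = 1.

1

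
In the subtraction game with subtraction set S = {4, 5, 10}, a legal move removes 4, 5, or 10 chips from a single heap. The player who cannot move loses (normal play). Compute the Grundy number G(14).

n :  0  1  2  3  4  5  6  7  8  9 10 11 12 13 14
G :  0  0  0  0  1  1  1  1  2  0  2  2  3  1  3

3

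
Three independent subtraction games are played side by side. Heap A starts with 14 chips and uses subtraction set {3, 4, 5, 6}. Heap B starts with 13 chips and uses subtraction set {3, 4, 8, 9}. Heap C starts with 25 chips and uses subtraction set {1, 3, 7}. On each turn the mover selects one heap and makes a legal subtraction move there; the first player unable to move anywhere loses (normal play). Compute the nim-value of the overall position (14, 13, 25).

Heap A, S = {3, 4, 5, 6}:
G(0) = 0
G(1) = mex{} = 0
G(2) = mex{} = 0
G(3) = mex{0} = 1
G(4) = mex{0,0} = 1
G(5) = mex{0,0,0} = 1
G(6) = mex{1,0,0,0} = 2
G(7) = mex{1,1,0,0} = 2
G(8) = mex{1,1,1,0} = 2
G(9) = mex{2,1,1,1} = 0
G(10) = mex{2,2,1,1} = 0
G(11) = mex{2,2,2,1} = 0
G(12) = mex{0,2,2,2} = 1
G(13) = mex{0,0,2,2} = 1
G(14) = mex{0,0,0,2} = 1
G_A(14) = 1.
Heap B, S = {3, 4, 8, 9}:
n :  0  1  2  3  4  5  6  7  8  9 10 11 12 13
G :  0  0  0  1  1  1  2  0  2  3  1  3  0  0
G_B(13) = 0.
Heap C, S = {1, 3, 7}:
n :  0  1  2  3  4  5  6  7  8  9 10 11 12 13 14 15 16 17 18 19 20 21 22 23 24 25
G :  0  1  0  1  0  1  0  1  0  1  0  1  0  1  0  1  0  1  0  1  0  1  0  1  0  1
G_C(25) = 1.
Combined Grundy value = 1 ⊕ 0 ⊕ 1 = 0.

0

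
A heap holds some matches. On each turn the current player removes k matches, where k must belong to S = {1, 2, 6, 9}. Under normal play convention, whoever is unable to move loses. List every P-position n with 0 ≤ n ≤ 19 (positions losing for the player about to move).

0, 3, 7, 10, 14, 17

n :  0  1  2  3  4  5  6  7  8  9 10 11 12 13 14 15 16 17 18 19
G :  0  1  2  0  1  2  3  0  1  2  0  1  2  3  0  1  2  0  1  2
P-positions are exactly the n with G(n) = 0.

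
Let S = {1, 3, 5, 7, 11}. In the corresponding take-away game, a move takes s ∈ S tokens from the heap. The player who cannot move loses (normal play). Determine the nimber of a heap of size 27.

1

G(0) = 0
G(1) = mex{0} = 1
G(2) = mex{1} = 0
G(3) = mex{0,0} = 1
G(4) = mex{1,1} = 0
G(5) = mex{0,0,0} = 1
G(6) = mex{1,1,1} = 0
G(7) = mex{0,0,0,0} = 1
G(8) = mex{1,1,1,1} = 0
G(9) = mex{0,0,0,0} = 1
G(10) = mex{1,1,1,1} = 0
G(11) = mex{0,0,0,0,0} = 1
G(12) = mex{1,1,1,1,1} = 0
G(13) = mex{0,0,0,0,0} = 1
G(14) = mex{1,1,1,1,1} = 0
G(15) = mex{0,0,0,0,0} = 1
G(16) = mex{1,1,1,1,1} = 0
G(17) = mex{0,0,0,0,0} = 1
G(18) = mex{1,1,1,1,1} = 0
G(19) = mex{0,0,0,0,0} = 1
G(20) = mex{1,1,1,1,1} = 0
G(21) = mex{0,0,0,0,0} = 1
G(22) = mex{1,1,1,1,1} = 0
G(23) = mex{0,0,0,0,0} = 1
G(24) = mex{1,1,1,1,1} = 0
G(25) = mex{0,0,0,0,0} = 1
G(26) = mex{1,1,1,1,1} = 0
G(27) = mex{0,0,0,0,0} = 1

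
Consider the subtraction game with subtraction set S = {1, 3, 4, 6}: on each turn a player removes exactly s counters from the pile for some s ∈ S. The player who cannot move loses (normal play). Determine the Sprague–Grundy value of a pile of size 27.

2

n :  0  1  2  3  4  5  6  7  8  9 10 11 12 13 14 15 16 17 18 19 20 21 22 23 24 25 26 27
G :  0  1  0  1  2  3  2  0  1  0  1  2  3  2  0  1  0  1  2  3  2  0  1  0  1  2  3  2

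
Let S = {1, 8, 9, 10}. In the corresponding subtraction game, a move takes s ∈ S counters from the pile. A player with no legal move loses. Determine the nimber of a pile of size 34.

n :  0  1  2  3  4  5  6  7  8  9 10 11 12 13 14 15 16 17 18 19 20 21 22 23 24 25 26 27 28 29 30 31 32 33 34
G :  0  1  0  1  0  1  0  1  2  3  2  3  2  3  2  3  4  0  1  0  1  0  1  0  1  2  3  2  3  2  3  2  3  4  0

0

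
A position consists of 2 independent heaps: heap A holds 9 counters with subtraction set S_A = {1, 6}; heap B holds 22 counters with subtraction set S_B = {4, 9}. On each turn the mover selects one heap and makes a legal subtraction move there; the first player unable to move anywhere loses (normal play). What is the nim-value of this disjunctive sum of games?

Heap A, S = {1, 6}:
G(0) = 0
G(1) = mex{0} = 1
G(2) = mex{1} = 0
G(3) = mex{0} = 1
G(4) = mex{1} = 0
G(5) = mex{0} = 1
G(6) = mex{1,0} = 2
G(7) = mex{2,1} = 0
G(8) = mex{0,0} = 1
G(9) = mex{1,1} = 0
G_A(9) = 0.
Heap B, S = {4, 9}:
G(0) = 0
G(1) = mex{} = 0
G(2) = mex{} = 0
G(3) = mex{} = 0
G(4) = mex{0} = 1
G(5) = mex{0} = 1
G(6) = mex{0} = 1
G(7) = mex{0} = 1
G(8) = mex{1} = 0
G(9) = mex{1,0} = 2
G(10) = mex{1,0} = 2
G(11) = mex{1,0} = 2
G(12) = mex{0,0} = 1
G(13) = mex{2,1} = 0
G(14) = mex{2,1} = 0
G(15) = mex{2,1} = 0
G(16) = mex{1,1} = 0
G(17) = mex{0,0} = 1
G(18) = mex{0,2} = 1
G(19) = mex{0,2} = 1
G(20) = mex{0,2} = 1
G(21) = mex{1,1} = 0
G(22) = mex{1,0} = 2
G_B(22) = 2.
Combined Grundy value = 0 ⊕ 2 = 2.

2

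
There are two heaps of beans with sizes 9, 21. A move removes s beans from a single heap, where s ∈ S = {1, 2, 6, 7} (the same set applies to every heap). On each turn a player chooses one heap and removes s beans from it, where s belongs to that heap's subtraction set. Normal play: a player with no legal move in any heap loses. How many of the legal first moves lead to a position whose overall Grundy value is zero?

All heaps use S = {1, 2, 6, 7}:
G(0) = 0
G(1) = mex{0} = 1
G(2) = mex{1,0} = 2
G(3) = mex{2,1} = 0
G(4) = mex{0,2} = 1
G(5) = mex{1,0} = 2
G(6) = mex{2,1,0} = 3
G(7) = mex{3,2,1,0} = 4
G(8) = mex{4,3,2,1} = 0
G(9) = mex{0,4,0,2} = 1
G(10) = mex{1,0,1,0} = 2
G(11) = mex{2,1,2,1} = 0
G(12) = mex{0,2,3,2} = 1
G(13) = mex{1,0,4,3} = 2
G(14) = mex{2,1,0,4} = 3
G(15) = mex{3,2,1,0} = 4
G(16) = mex{4,3,2,1} = 0
G(17) = mex{0,4,0,2} = 1
G(18) = mex{1,0,1,0} = 2
G(19) = mex{2,1,2,1} = 0
G(20) = mex{0,2,3,2} = 1
G(21) = mex{1,0,4,3} = 2
Heap A: G(9) = 1.
Heap B: G(21) = 2.
Combined Grundy value = 1 ⊕ 2 = 3.
A winning move leaves total XOR = 0, i.e. changes one component's Grundy value g to g ⊕ X where X is the current total.
Heap A: need g' = 1⊕3 = 2. Options: 9−1→G=0, 9−2→G=4, 9−6→G=0, 9−7→G=2. Hits: 1.
Heap B: need g' = 2⊕3 = 1. Options: 21−1→G=1, 21−2→G=0, 21−6→G=4, 21−7→G=3. Hits: 1.

2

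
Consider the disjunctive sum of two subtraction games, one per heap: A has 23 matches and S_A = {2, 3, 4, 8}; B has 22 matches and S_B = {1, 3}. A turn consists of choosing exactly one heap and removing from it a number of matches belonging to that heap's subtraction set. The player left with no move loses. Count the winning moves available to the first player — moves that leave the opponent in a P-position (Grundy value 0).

1

Heap A, S = {2, 3, 4, 8}:
n :  0  1  2  3  4  5  6  7  8  9 10 11 12 13 14 15 16 17 18 19 20 21 22 23
G :  0  0  1  1  2  2  0  0  1  1  2  2  0  0  1  1  2  2  0  0  1  1  2  2
G_A(23) = 2.
Heap B, S = {1, 3}:
G(0) = 0
G(1) = mex{0} = 1
G(2) = mex{1} = 0
G(3) = mex{0,0} = 1
G(4) = mex{1,1} = 0
G(5) = mex{0,0} = 1
G(6) = mex{1,1} = 0
G(7) = mex{0,0} = 1
G(8) = mex{1,1} = 0
G(9) = mex{0,0} = 1
G(10) = mex{1,1} = 0
G(11) = mex{0,0} = 1
G(12) = mex{1,1} = 0
G(13) = mex{0,0} = 1
G(14) = mex{1,1} = 0
G(15) = mex{0,0} = 1
G(16) = mex{1,1} = 0
G(17) = mex{0,0} = 1
G(18) = mex{1,1} = 0
G(19) = mex{0,0} = 1
G(20) = mex{1,1} = 0
G(21) = mex{0,0} = 1
G(22) = mex{1,1} = 0
G_B(22) = 0.
Combined Grundy value = 2 ⊕ 0 = 2.
A winning move leaves total XOR = 0, i.e. changes one component's Grundy value g to g ⊕ X where X is the current total.
Heap A: need g' = 2⊕2 = 0. Options: 23−2→G=1, 23−3→G=1, 23−4→G=0, 23−8→G=1. Hits: 1.
Heap B: need g' = 0⊕2 = 2. Options: 22−1→G=1, 22−3→G=1. Hits: 0.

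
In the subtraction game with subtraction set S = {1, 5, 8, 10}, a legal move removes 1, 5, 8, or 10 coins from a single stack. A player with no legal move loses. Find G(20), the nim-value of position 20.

G(0) = 0
G(1) = mex{0} = 1
G(2) = mex{1} = 0
G(3) = mex{0} = 1
G(4) = mex{1} = 0
G(5) = mex{0,0} = 1
G(6) = mex{1,1} = 0
G(7) = mex{0,0} = 1
G(8) = mex{1,1,0} = 2
G(9) = mex{2,0,1} = 3
G(10) = mex{3,1,0,0} = 2
G(11) = mex{2,0,1,1} = 3
G(12) = mex{3,1,0,0} = 2
G(13) = mex{2,2,1,1} = 0
G(14) = mex{0,3,0,0} = 1
G(15) = mex{1,2,1,1} = 0
G(16) = mex{0,3,2,0} = 1
G(17) = mex{1,2,3,1} = 0
G(18) = mex{0,0,2,2} = 1
G(19) = mex{1,1,3,3} = 0
G(20) = mex{0,0,2,2} = 1

1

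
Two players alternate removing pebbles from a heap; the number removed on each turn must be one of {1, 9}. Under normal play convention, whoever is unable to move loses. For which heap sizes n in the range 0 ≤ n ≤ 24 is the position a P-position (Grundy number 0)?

n :  0  1  2  3  4  5  6  7  8  9 10 11 12 13 14 15 16 17 18 19 20 21 22 23 24
G :  0  1  0  1  0  1  0  1  0  1  0  1  0  1  0  1  0  1  0  1  0  1  0  1  0
P-positions are exactly the n with G(n) = 0.

0, 2, 4, 6, 8, 10, 12, 14, 16, 18, 20, 22, 24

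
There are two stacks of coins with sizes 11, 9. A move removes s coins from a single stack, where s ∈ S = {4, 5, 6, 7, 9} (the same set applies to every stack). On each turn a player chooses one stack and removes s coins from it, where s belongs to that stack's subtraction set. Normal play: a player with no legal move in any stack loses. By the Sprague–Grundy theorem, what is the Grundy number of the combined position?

0

All stacks use S = {4, 5, 6, 7, 9}:
G(0) = 0
G(1) = mex{} = 0
G(2) = mex{} = 0
G(3) = mex{} = 0
G(4) = mex{0} = 1
G(5) = mex{0,0} = 1
G(6) = mex{0,0,0} = 1
G(7) = mex{0,0,0,0} = 1
G(8) = mex{1,0,0,0} = 2
G(9) = mex{1,1,0,0,0} = 2
G(10) = mex{1,1,1,0,0} = 2
G(11) = mex{1,1,1,1,0} = 2
Stack A: G(11) = 2.
Stack B: G(9) = 2.
Combined Grundy value = 2 ⊕ 2 = 0.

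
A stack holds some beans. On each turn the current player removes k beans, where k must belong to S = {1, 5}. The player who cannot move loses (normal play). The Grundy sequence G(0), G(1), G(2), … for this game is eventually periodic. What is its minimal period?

2

G(0) = 0
G(1) = mex{0} = 1
G(2) = mex{1} = 0
G(3) = mex{0} = 1
G(4) = mex{1} = 0
G(5) = mex{0,0} = 1
G(6) = mex{1,1} = 0
G(7) = mex{0,0} = 1
G(8) = mex{1,1} = 0
G(9) = mex{0,0} = 1
G(10) = mex{1,1} = 0
G(11) = mex{0,0} = 1
G(12) = mex{1,1} = 0
G(13) = mex{0,0} = 1
G(14) = mex{1,1} = 0
G(n+2) = G(n) holds for n = 0,…,4 (a full window of length max(S) = 5), so the sequence is purely periodic with period 2.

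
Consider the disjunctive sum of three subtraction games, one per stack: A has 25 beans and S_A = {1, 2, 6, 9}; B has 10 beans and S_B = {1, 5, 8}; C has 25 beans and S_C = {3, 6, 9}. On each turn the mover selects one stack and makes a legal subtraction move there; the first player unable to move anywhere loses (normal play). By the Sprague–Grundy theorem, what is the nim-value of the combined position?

3

Stack A, S = {1, 2, 6, 9}:
G(0) = 0
G(1) = mex{0} = 1
G(2) = mex{1,0} = 2
G(3) = mex{2,1} = 0
G(4) = mex{0,2} = 1
G(5) = mex{1,0} = 2
G(6) = mex{2,1,0} = 3
G(7) = mex{3,2,1} = 0
G(8) = mex{0,3,2} = 1
G(9) = mex{1,0,0,0} = 2
G(10) = mex{2,1,1,1} = 0
G(11) = mex{0,2,2,2} = 1
G(12) = mex{1,0,3,0} = 2
G(13) = mex{2,1,0,1} = 3
G(14) = mex{3,2,1,2} = 0
G(15) = mex{0,3,2,3} = 1
G(16) = mex{1,0,0,0} = 2
G(17) = mex{2,1,1,1} = 0
G(18) = mex{0,2,2,2} = 1
G(19) = mex{1,0,3,0} = 2
G(20) = mex{2,1,0,1} = 3
G(21) = mex{3,2,1,2} = 0
G(22) = mex{0,3,2,3} = 1
G(23) = mex{1,0,0,0} = 2
G(24) = mex{2,1,1,1} = 0
G(25) = mex{0,2,2,2} = 1
G_A(25) = 1.
Stack B, S = {1, 5, 8}:
n :  0  1  2  3  4  5  6  7  8  9 10
G :  0  1  0  1  0  1  0  1  2  3  2
G_B(10) = 2.
Stack C, S = {3, 6, 9}:
G(0) = 0
G(1) = mex{} = 0
G(2) = mex{} = 0
G(3) = mex{0} = 1
G(4) = mex{0} = 1
G(5) = mex{0} = 1
G(6) = mex{1,0} = 2
G(7) = mex{1,0} = 2
G(8) = mex{1,0} = 2
G(9) = mex{2,1,0} = 3
G(10) = mex{2,1,0} = 3
G(11) = mex{2,1,0} = 3
G(12) = mex{3,2,1} = 0
G(13) = mex{3,2,1} = 0
G(14) = mex{3,2,1} = 0
G(15) = mex{0,3,2} = 1
G(16) = mex{0,3,2} = 1
G(17) = mex{0,3,2} = 1
G(18) = mex{1,0,3} = 2
G(19) = mex{1,0,3} = 2
G(20) = mex{1,0,3} = 2
G(21) = mex{2,1,0} = 3
G(22) = mex{2,1,0} = 3
G(23) = mex{2,1,0} = 3
G(24) = mex{3,2,1} = 0
G(25) = mex{3,2,1} = 0
G_C(25) = 0.
Combined Grundy value = 1 ⊕ 2 ⊕ 0 = 3.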